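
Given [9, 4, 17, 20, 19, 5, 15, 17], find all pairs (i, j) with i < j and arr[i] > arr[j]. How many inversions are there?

Finding inversions in [9, 4, 17, 20, 19, 5, 15, 17]:

(0, 1): arr[0]=9 > arr[1]=4
(0, 5): arr[0]=9 > arr[5]=5
(2, 5): arr[2]=17 > arr[5]=5
(2, 6): arr[2]=17 > arr[6]=15
(3, 4): arr[3]=20 > arr[4]=19
(3, 5): arr[3]=20 > arr[5]=5
(3, 6): arr[3]=20 > arr[6]=15
(3, 7): arr[3]=20 > arr[7]=17
(4, 5): arr[4]=19 > arr[5]=5
(4, 6): arr[4]=19 > arr[6]=15
(4, 7): arr[4]=19 > arr[7]=17

Total inversions: 11

The array has 11 inversion(s): (0,1), (0,5), (2,5), (2,6), (3,4), (3,5), (3,6), (3,7), (4,5), (4,6), (4,7). Each pair (i,j) satisfies i < j and arr[i] > arr[j].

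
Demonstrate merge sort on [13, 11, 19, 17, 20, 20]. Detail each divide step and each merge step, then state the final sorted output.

Merge sort trace:

Split: [13, 11, 19, 17, 20, 20] -> [13, 11, 19] and [17, 20, 20]
  Split: [13, 11, 19] -> [13] and [11, 19]
    Split: [11, 19] -> [11] and [19]
    Merge: [11] + [19] -> [11, 19]
  Merge: [13] + [11, 19] -> [11, 13, 19]
  Split: [17, 20, 20] -> [17] and [20, 20]
    Split: [20, 20] -> [20] and [20]
    Merge: [20] + [20] -> [20, 20]
  Merge: [17] + [20, 20] -> [17, 20, 20]
Merge: [11, 13, 19] + [17, 20, 20] -> [11, 13, 17, 19, 20, 20]

Final sorted array: [11, 13, 17, 19, 20, 20]

The merge sort proceeds by recursively splitting the array and merging sorted halves.
After all merges, the sorted array is [11, 13, 17, 19, 20, 20].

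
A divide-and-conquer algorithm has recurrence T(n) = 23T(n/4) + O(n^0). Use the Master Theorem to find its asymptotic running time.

Master Theorem for T(n) = 23T(n/4) + O(n^0):

a = 23, b = 4, c = 0
log_b(a) = log_4(23) = 2.2618

Case 1: c = 0 < log_4(23) = 2.2618
T(n) = O(n^(log_4 23))

For T(n) = 23T(n/4) + O(n^0): log_4(23) = 2.2618. This is Case 1 of the Master Theorem (c < log_b(a), work dominated by leaves), giving O(n^(log_4 23)).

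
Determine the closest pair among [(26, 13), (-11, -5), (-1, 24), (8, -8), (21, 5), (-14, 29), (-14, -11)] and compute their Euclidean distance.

Computing all pairwise distances among 7 points:

d((26, 13), (-11, -5)) = 41.1461
d((26, 13), (-1, 24)) = 29.1548
d((26, 13), (8, -8)) = 27.6586
d((26, 13), (21, 5)) = 9.434
d((26, 13), (-14, 29)) = 43.0813
d((26, 13), (-14, -11)) = 46.6476
d((-11, -5), (-1, 24)) = 30.6757
d((-11, -5), (8, -8)) = 19.2354
d((-11, -5), (21, 5)) = 33.5261
d((-11, -5), (-14, 29)) = 34.1321
d((-11, -5), (-14, -11)) = 6.7082 <-- minimum
d((-1, 24), (8, -8)) = 33.2415
d((-1, 24), (21, 5)) = 29.0689
d((-1, 24), (-14, 29)) = 13.9284
d((-1, 24), (-14, -11)) = 37.3363
d((8, -8), (21, 5)) = 18.3848
d((8, -8), (-14, 29)) = 43.0465
d((8, -8), (-14, -11)) = 22.2036
d((21, 5), (-14, 29)) = 42.4382
d((21, 5), (-14, -11)) = 38.4838
d((-14, 29), (-14, -11)) = 40.0

Closest pair: (-11, -5) and (-14, -11) with distance 6.7082

The closest pair is (-11, -5) and (-14, -11) with Euclidean distance 6.7082. For 7 points, brute-force pairwise comparison is shown above. For large n, the divide-and-conquer algorithm (sort by x, recurse on halves, check the dividing strip) achieves O(n log n).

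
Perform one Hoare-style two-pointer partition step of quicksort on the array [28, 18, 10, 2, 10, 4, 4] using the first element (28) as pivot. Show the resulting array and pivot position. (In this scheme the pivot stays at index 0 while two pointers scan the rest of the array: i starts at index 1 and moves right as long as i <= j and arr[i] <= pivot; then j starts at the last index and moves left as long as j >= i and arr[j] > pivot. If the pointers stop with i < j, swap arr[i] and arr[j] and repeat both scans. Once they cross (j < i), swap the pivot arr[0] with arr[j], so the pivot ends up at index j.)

Hoare-style two-pointer partition with pivot = 28:

Initial array: [28, 18, 10, 2, 10, 4, 4]

Pointers start at i = 1, j = 6.
i ends at 7, j ends at 6: the pointers have crossed (j < i), so scanning stops.

Swap pivot arr[0] with arr[6] to place pivot at position 6: [4, 18, 10, 2, 10, 4, 28]
Pivot position: 6

After partitioning with pivot 28, the array becomes [4, 18, 10, 2, 10, 4, 28]. The pivot is placed at index 6. All elements to the left of the pivot are <= 28, and all elements to the right are > 28.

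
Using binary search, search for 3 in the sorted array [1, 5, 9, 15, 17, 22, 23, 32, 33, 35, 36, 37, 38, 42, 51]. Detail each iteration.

Binary search for 3 in [1, 5, 9, 15, 17, 22, 23, 32, 33, 35, 36, 37, 38, 42, 51]:

lo=0, hi=14, mid=7, arr[mid]=32 -> 32 > 3, search left half
lo=0, hi=6, mid=3, arr[mid]=15 -> 15 > 3, search left half
lo=0, hi=2, mid=1, arr[mid]=5 -> 5 > 3, search left half
lo=0, hi=0, mid=0, arr[mid]=1 -> 1 < 3, search right half
lo=1 > hi=0, target 3 not found

Binary search determines that 3 is not in the array after 4 comparisons. The search space was exhausted without finding the target.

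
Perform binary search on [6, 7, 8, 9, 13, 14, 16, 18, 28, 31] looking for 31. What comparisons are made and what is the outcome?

Binary search for 31 in [6, 7, 8, 9, 13, 14, 16, 18, 28, 31]:

lo=0, hi=9, mid=4, arr[mid]=13 -> 13 < 31, search right half
lo=5, hi=9, mid=7, arr[mid]=18 -> 18 < 31, search right half
lo=8, hi=9, mid=8, arr[mid]=28 -> 28 < 31, search right half
lo=9, hi=9, mid=9, arr[mid]=31 -> Found target at index 9!

Binary search finds 31 at index 9 after 4 comparisons. The search repeatedly halves the search space by comparing with the middle element.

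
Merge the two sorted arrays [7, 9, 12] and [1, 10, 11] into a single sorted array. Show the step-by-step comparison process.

Merging process:

Compare 7 vs 1: take 1 from right. Merged: [1]
Compare 7 vs 10: take 7 from left. Merged: [1, 7]
Compare 9 vs 10: take 9 from left. Merged: [1, 7, 9]
Compare 12 vs 10: take 10 from right. Merged: [1, 7, 9, 10]
Compare 12 vs 11: take 11 from right. Merged: [1, 7, 9, 10, 11]
Append remaining from left: [12]. Merged: [1, 7, 9, 10, 11, 12]

Final merged array: [1, 7, 9, 10, 11, 12]
Total comparisons: 5

The merged array is [1, 7, 9, 10, 11, 12], requiring 5 comparisons. The merge step runs in O(n) time where n is the total number of elements.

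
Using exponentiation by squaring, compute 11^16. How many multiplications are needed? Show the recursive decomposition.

Computing 11^16 by squaring (build up from 11^1; each line after the first costs one multiplication):

11^1 = 11
11^2 = (11^1)^2 = 11^2 = 121
11^4 = (11^2)^2 = 121^2 = 14641
11^8 = (11^4)^2 = 14641^2 = 214358881
11^16 = (11^8)^2 = 214358881^2 = 45949729863572161

Result: 45949729863572161
Multiplications needed: 4 (4 lines after 11^1)

11^16 = 45949729863572161. Using exponentiation by squaring, this requires 4 multiplications. The key idea: if the exponent is even, square the half-power; if odd, multiply by the base once.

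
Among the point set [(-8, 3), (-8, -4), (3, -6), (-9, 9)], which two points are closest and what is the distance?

Computing all pairwise distances among 4 points:

d((-8, 3), (-8, -4)) = 7.0
d((-8, 3), (3, -6)) = 14.2127
d((-8, 3), (-9, 9)) = 6.0828 <-- minimum
d((-8, -4), (3, -6)) = 11.1803
d((-8, -4), (-9, 9)) = 13.0384
d((3, -6), (-9, 9)) = 19.2094

Closest pair: (-8, 3) and (-9, 9) with distance 6.0828

The closest pair is (-8, 3) and (-9, 9) with Euclidean distance 6.0828. For 4 points, brute-force pairwise comparison is shown above. For large n, the divide-and-conquer algorithm (sort by x, recurse on halves, check the dividing strip) achieves O(n log n).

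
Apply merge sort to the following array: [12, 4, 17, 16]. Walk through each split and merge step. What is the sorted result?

Merge sort trace:

Split: [12, 4, 17, 16] -> [12, 4] and [17, 16]
  Split: [12, 4] -> [12] and [4]
  Merge: [12] + [4] -> [4, 12]
  Split: [17, 16] -> [17] and [16]
  Merge: [17] + [16] -> [16, 17]
Merge: [4, 12] + [16, 17] -> [4, 12, 16, 17]

Final sorted array: [4, 12, 16, 17]

The merge sort proceeds by recursively splitting the array and merging sorted halves.
After all merges, the sorted array is [4, 12, 16, 17].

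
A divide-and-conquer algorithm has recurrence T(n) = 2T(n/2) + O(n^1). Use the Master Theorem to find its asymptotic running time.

Master Theorem for T(n) = 2T(n/2) + O(n^1):

a = 2, b = 2, c = 1
log_b(a) = log_2(2) = 1.0000

Case 2: c = 1 = log_2(2) = 1.0000
T(n) = O(n^1 log n) = O(n log n)

For T(n) = 2T(n/2) + O(n^1): log_2(2) = 1.0000. This is Case 2 of the Master Theorem (c = log_b(a), equal work at all levels), giving O(n log n).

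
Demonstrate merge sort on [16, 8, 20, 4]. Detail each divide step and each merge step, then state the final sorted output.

Merge sort trace:

Split: [16, 8, 20, 4] -> [16, 8] and [20, 4]
  Split: [16, 8] -> [16] and [8]
  Merge: [16] + [8] -> [8, 16]
  Split: [20, 4] -> [20] and [4]
  Merge: [20] + [4] -> [4, 20]
Merge: [8, 16] + [4, 20] -> [4, 8, 16, 20]

Final sorted array: [4, 8, 16, 20]

The merge sort proceeds by recursively splitting the array and merging sorted halves.
After all merges, the sorted array is [4, 8, 16, 20].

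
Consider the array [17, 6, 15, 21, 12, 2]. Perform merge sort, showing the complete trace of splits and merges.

Merge sort trace:

Split: [17, 6, 15, 21, 12, 2] -> [17, 6, 15] and [21, 12, 2]
  Split: [17, 6, 15] -> [17] and [6, 15]
    Split: [6, 15] -> [6] and [15]
    Merge: [6] + [15] -> [6, 15]
  Merge: [17] + [6, 15] -> [6, 15, 17]
  Split: [21, 12, 2] -> [21] and [12, 2]
    Split: [12, 2] -> [12] and [2]
    Merge: [12] + [2] -> [2, 12]
  Merge: [21] + [2, 12] -> [2, 12, 21]
Merge: [6, 15, 17] + [2, 12, 21] -> [2, 6, 12, 15, 17, 21]

Final sorted array: [2, 6, 12, 15, 17, 21]

The merge sort proceeds by recursively splitting the array and merging sorted halves.
After all merges, the sorted array is [2, 6, 12, 15, 17, 21].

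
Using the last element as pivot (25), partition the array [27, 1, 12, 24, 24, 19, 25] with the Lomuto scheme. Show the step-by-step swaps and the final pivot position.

Lomuto partition with pivot = 25:

Initial array: [27, 1, 12, 24, 24, 19, 25]

arr[0]=27 > 25: no swap
arr[1]=1 <= 25: swap with position 0, array becomes [1, 27, 12, 24, 24, 19, 25]
arr[2]=12 <= 25: swap with position 1, array becomes [1, 12, 27, 24, 24, 19, 25]
arr[3]=24 <= 25: swap with position 2, array becomes [1, 12, 24, 27, 24, 19, 25]
arr[4]=24 <= 25: swap with position 3, array becomes [1, 12, 24, 24, 27, 19, 25]
arr[5]=19 <= 25: swap with position 4, array becomes [1, 12, 24, 24, 19, 27, 25]

Place pivot at position 5: [1, 12, 24, 24, 19, 25, 27]
Pivot position: 5

After partitioning with pivot 25, the array becomes [1, 12, 24, 24, 19, 25, 27]. The pivot is placed at index 5. All elements to the left of the pivot are <= 25, and all elements to the right are > 25.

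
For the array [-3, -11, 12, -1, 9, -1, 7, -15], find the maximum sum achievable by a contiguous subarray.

Using Kadane's algorithm on [-3, -11, 12, -1, 9, -1, 7, -15]:

Scanning through the array:
Position 1 (value -11): max_ending_here = -11, max_so_far = -3
Position 2 (value 12): max_ending_here = 12, max_so_far = 12
Position 3 (value -1): max_ending_here = 11, max_so_far = 12
Position 4 (value 9): max_ending_here = 20, max_so_far = 20
Position 5 (value -1): max_ending_here = 19, max_so_far = 20
Position 6 (value 7): max_ending_here = 26, max_so_far = 26
Position 7 (value -15): max_ending_here = 11, max_so_far = 26

Maximum subarray: [12, -1, 9, -1, 7]
Maximum sum: 26

The maximum subarray is [12, -1, 9, -1, 7] with sum 26. This subarray runs from index 2 to index 6.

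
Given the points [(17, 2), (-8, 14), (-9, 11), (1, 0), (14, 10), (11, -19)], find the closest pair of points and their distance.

Computing all pairwise distances among 6 points:

d((17, 2), (-8, 14)) = 27.7308
d((17, 2), (-9, 11)) = 27.5136
d((17, 2), (1, 0)) = 16.1245
d((17, 2), (14, 10)) = 8.544
d((17, 2), (11, -19)) = 21.8403
d((-8, 14), (-9, 11)) = 3.1623 <-- minimum
d((-8, 14), (1, 0)) = 16.6433
d((-8, 14), (14, 10)) = 22.3607
d((-8, 14), (11, -19)) = 38.0789
d((-9, 11), (1, 0)) = 14.8661
d((-9, 11), (14, 10)) = 23.0217
d((-9, 11), (11, -19)) = 36.0555
d((1, 0), (14, 10)) = 16.4012
d((1, 0), (11, -19)) = 21.4709
d((14, 10), (11, -19)) = 29.1548

Closest pair: (-8, 14) and (-9, 11) with distance 3.1623

The closest pair is (-8, 14) and (-9, 11) with Euclidean distance 3.1623. For 6 points, brute-force pairwise comparison is shown above. For large n, the divide-and-conquer algorithm (sort by x, recurse on halves, check the dividing strip) achieves O(n log n).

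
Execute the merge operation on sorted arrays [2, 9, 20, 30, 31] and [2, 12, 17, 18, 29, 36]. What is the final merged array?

Merging process:

Compare 2 vs 2: take 2 from left. Merged: [2]
Compare 9 vs 2: take 2 from right. Merged: [2, 2]
Compare 9 vs 12: take 9 from left. Merged: [2, 2, 9]
Compare 20 vs 12: take 12 from right. Merged: [2, 2, 9, 12]
Compare 20 vs 17: take 17 from right. Merged: [2, 2, 9, 12, 17]
Compare 20 vs 18: take 18 from right. Merged: [2, 2, 9, 12, 17, 18]
Compare 20 vs 29: take 20 from left. Merged: [2, 2, 9, 12, 17, 18, 20]
Compare 30 vs 29: take 29 from right. Merged: [2, 2, 9, 12, 17, 18, 20, 29]
Compare 30 vs 36: take 30 from left. Merged: [2, 2, 9, 12, 17, 18, 20, 29, 30]
Compare 31 vs 36: take 31 from left. Merged: [2, 2, 9, 12, 17, 18, 20, 29, 30, 31]
Append remaining from right: [36]. Merged: [2, 2, 9, 12, 17, 18, 20, 29, 30, 31, 36]

Final merged array: [2, 2, 9, 12, 17, 18, 20, 29, 30, 31, 36]
Total comparisons: 10

The merged array is [2, 2, 9, 12, 17, 18, 20, 29, 30, 31, 36], requiring 10 comparisons. The merge step runs in O(n) time where n is the total number of elements.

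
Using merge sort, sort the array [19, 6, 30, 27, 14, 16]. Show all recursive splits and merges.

Merge sort trace:

Split: [19, 6, 30, 27, 14, 16] -> [19, 6, 30] and [27, 14, 16]
  Split: [19, 6, 30] -> [19] and [6, 30]
    Split: [6, 30] -> [6] and [30]
    Merge: [6] + [30] -> [6, 30]
  Merge: [19] + [6, 30] -> [6, 19, 30]
  Split: [27, 14, 16] -> [27] and [14, 16]
    Split: [14, 16] -> [14] and [16]
    Merge: [14] + [16] -> [14, 16]
  Merge: [27] + [14, 16] -> [14, 16, 27]
Merge: [6, 19, 30] + [14, 16, 27] -> [6, 14, 16, 19, 27, 30]

Final sorted array: [6, 14, 16, 19, 27, 30]

The merge sort proceeds by recursively splitting the array and merging sorted halves.
After all merges, the sorted array is [6, 14, 16, 19, 27, 30].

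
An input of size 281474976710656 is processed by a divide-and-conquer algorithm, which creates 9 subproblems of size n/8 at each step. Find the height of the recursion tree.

For divide and conquer with division factor 8:

Problem sizes at each level:
Level 0: 281474976710656
Level 1: 35184372088832
Level 2: 4398046511104
Level 3: 549755813888
Level 4: 68719476736
Level 5: 8589934592
Level 6: 1073741824
Level 7: 134217728
Level 8: 16777216
Level 9: 2097152
Level 10: 262144
Level 11: 32768
Level 12: 4096
Level 13: 512
Level 14: 64
Level 15: 8
Level 16: 1

The root is level 0 and the size-1 base case is level 16 (the tree spans levels 0 through 16, i.e. 17 levels counting the root), so the depth is the number of divisions: log_8(281474976710656) = 16

The recursion tree depth is log_8(281474976710656) = 16. At each level, the problem size is divided by 8, so it takes 16 divisions to reduce to a base case of size 1. The algorithm makes 9 recursive calls at each level.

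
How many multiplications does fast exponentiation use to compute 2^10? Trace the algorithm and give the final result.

Computing 2^10 by squaring (build up from 2^1; each line after the first costs one multiplication):

2^1 = 2
2^2 = (2^1)^2 = 2^2 = 4
2^4 = (2^2)^2 = 4^2 = 16
2^5 = 2 * 2^4 = 2 * 16 = 32
2^10 = (2^5)^2 = 32^2 = 1024

Result: 1024
Multiplications needed: 4 (4 lines after 2^1)

2^10 = 1024. Using exponentiation by squaring, this requires 4 multiplications. The key idea: if the exponent is even, square the half-power; if odd, multiply by the base once.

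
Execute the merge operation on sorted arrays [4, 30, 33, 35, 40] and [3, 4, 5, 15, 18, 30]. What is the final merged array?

Merging process:

Compare 4 vs 3: take 3 from right. Merged: [3]
Compare 4 vs 4: take 4 from left. Merged: [3, 4]
Compare 30 vs 4: take 4 from right. Merged: [3, 4, 4]
Compare 30 vs 5: take 5 from right. Merged: [3, 4, 4, 5]
Compare 30 vs 15: take 15 from right. Merged: [3, 4, 4, 5, 15]
Compare 30 vs 18: take 18 from right. Merged: [3, 4, 4, 5, 15, 18]
Compare 30 vs 30: take 30 from left. Merged: [3, 4, 4, 5, 15, 18, 30]
Compare 33 vs 30: take 30 from right. Merged: [3, 4, 4, 5, 15, 18, 30, 30]
Append remaining from left: [33, 35, 40]. Merged: [3, 4, 4, 5, 15, 18, 30, 30, 33, 35, 40]

Final merged array: [3, 4, 4, 5, 15, 18, 30, 30, 33, 35, 40]
Total comparisons: 8

The merged array is [3, 4, 4, 5, 15, 18, 30, 30, 33, 35, 40], requiring 8 comparisons. The merge step runs in O(n) time where n is the total number of elements.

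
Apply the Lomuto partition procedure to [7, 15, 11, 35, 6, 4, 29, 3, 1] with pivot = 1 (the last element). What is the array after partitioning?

Lomuto partition with pivot = 1:

Initial array: [7, 15, 11, 35, 6, 4, 29, 3, 1]

arr[0]=7 > 1: no swap
arr[1]=15 > 1: no swap
arr[2]=11 > 1: no swap
arr[3]=35 > 1: no swap
arr[4]=6 > 1: no swap
arr[5]=4 > 1: no swap
arr[6]=29 > 1: no swap
arr[7]=3 > 1: no swap

Place pivot at position 0: [1, 15, 11, 35, 6, 4, 29, 3, 7]
Pivot position: 0

After partitioning with pivot 1, the array becomes [1, 15, 11, 35, 6, 4, 29, 3, 7]. The pivot is placed at index 0. All elements to the left of the pivot are <= 1, and all elements to the right are > 1.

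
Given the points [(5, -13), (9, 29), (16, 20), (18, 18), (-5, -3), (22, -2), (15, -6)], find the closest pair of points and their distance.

Computing all pairwise distances among 7 points:

d((5, -13), (9, 29)) = 42.19
d((5, -13), (16, 20)) = 34.7851
d((5, -13), (18, 18)) = 33.6155
d((5, -13), (-5, -3)) = 14.1421
d((5, -13), (22, -2)) = 20.2485
d((5, -13), (15, -6)) = 12.2066
d((9, 29), (16, 20)) = 11.4018
d((9, 29), (18, 18)) = 14.2127
d((9, 29), (-5, -3)) = 34.9285
d((9, 29), (22, -2)) = 33.6155
d((9, 29), (15, -6)) = 35.5106
d((16, 20), (18, 18)) = 2.8284 <-- minimum
d((16, 20), (-5, -3)) = 31.1448
d((16, 20), (22, -2)) = 22.8035
d((16, 20), (15, -6)) = 26.0192
d((18, 18), (-5, -3)) = 31.1448
d((18, 18), (22, -2)) = 20.3961
d((18, 18), (15, -6)) = 24.1868
d((-5, -3), (22, -2)) = 27.0185
d((-5, -3), (15, -6)) = 20.2237
d((22, -2), (15, -6)) = 8.0623

Closest pair: (16, 20) and (18, 18) with distance 2.8284

The closest pair is (16, 20) and (18, 18) with Euclidean distance 2.8284. For 7 points, brute-force pairwise comparison is shown above. For large n, the divide-and-conquer algorithm (sort by x, recurse on halves, check the dividing strip) achieves O(n log n).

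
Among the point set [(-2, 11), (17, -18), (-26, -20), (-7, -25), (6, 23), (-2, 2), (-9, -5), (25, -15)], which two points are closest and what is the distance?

Computing all pairwise distances among 8 points:

d((-2, 11), (17, -18)) = 34.6699
d((-2, 11), (-26, -20)) = 39.2046
d((-2, 11), (-7, -25)) = 36.3456
d((-2, 11), (6, 23)) = 14.4222
d((-2, 11), (-2, 2)) = 9.0
d((-2, 11), (-9, -5)) = 17.4642
d((-2, 11), (25, -15)) = 37.4833
d((17, -18), (-26, -20)) = 43.0465
d((17, -18), (-7, -25)) = 25.0
d((17, -18), (6, 23)) = 42.45
d((17, -18), (-2, 2)) = 27.5862
d((17, -18), (-9, -5)) = 29.0689
d((17, -18), (25, -15)) = 8.544 <-- minimum
d((-26, -20), (-7, -25)) = 19.6469
d((-26, -20), (6, 23)) = 53.6004
d((-26, -20), (-2, 2)) = 32.5576
d((-26, -20), (-9, -5)) = 22.6716
d((-26, -20), (25, -15)) = 51.2445
d((-7, -25), (6, 23)) = 49.7293
d((-7, -25), (-2, 2)) = 27.4591
d((-7, -25), (-9, -5)) = 20.0998
d((-7, -25), (25, -15)) = 33.5261
d((6, 23), (-2, 2)) = 22.4722
d((6, 23), (-9, -5)) = 31.7648
d((6, 23), (25, -15)) = 42.4853
d((-2, 2), (-9, -5)) = 9.8995
d((-2, 2), (25, -15)) = 31.9061
d((-9, -5), (25, -15)) = 35.4401

Closest pair: (17, -18) and (25, -15) with distance 8.544

The closest pair is (17, -18) and (25, -15) with Euclidean distance 8.544. For 8 points, brute-force pairwise comparison is shown above. For large n, the divide-and-conquer algorithm (sort by x, recurse on halves, check the dividing strip) achieves O(n log n).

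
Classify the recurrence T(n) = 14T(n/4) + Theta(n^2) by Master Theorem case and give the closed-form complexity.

Master Theorem for T(n) = 14T(n/4) + O(n^2):

a = 14, b = 4, c = 2
log_b(a) = log_4(14) = 1.9037

Case 3: c = 2 > log_4(14) = 1.9037
T(n) = O(n^2) = O(n^2)

For T(n) = 14T(n/4) + O(n^2): log_4(14) = 1.9037. This is Case 3 of the Master Theorem (c > log_b(a), work dominated by root), giving O(n^2).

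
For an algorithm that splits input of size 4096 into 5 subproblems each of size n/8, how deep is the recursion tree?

For divide and conquer with division factor 8:

Problem sizes at each level:
Level 0: 4096
Level 1: 512
Level 2: 64
Level 3: 8
Level 4: 1

The root is level 0 and the size-1 base case is level 4 (the tree spans levels 0 through 4, i.e. 5 levels counting the root), so the depth is the number of divisions: log_8(4096) = 4

The recursion tree depth is log_8(4096) = 4. At each level, the problem size is divided by 8, so it takes 4 divisions to reduce to a base case of size 1. The algorithm makes 5 recursive calls at each level.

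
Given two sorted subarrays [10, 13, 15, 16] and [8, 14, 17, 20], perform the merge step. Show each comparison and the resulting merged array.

Merging process:

Compare 10 vs 8: take 8 from right. Merged: [8]
Compare 10 vs 14: take 10 from left. Merged: [8, 10]
Compare 13 vs 14: take 13 from left. Merged: [8, 10, 13]
Compare 15 vs 14: take 14 from right. Merged: [8, 10, 13, 14]
Compare 15 vs 17: take 15 from left. Merged: [8, 10, 13, 14, 15]
Compare 16 vs 17: take 16 from left. Merged: [8, 10, 13, 14, 15, 16]
Append remaining from right: [17, 20]. Merged: [8, 10, 13, 14, 15, 16, 17, 20]

Final merged array: [8, 10, 13, 14, 15, 16, 17, 20]
Total comparisons: 6

The merged array is [8, 10, 13, 14, 15, 16, 17, 20], requiring 6 comparisons. The merge step runs in O(n) time where n is the total number of elements.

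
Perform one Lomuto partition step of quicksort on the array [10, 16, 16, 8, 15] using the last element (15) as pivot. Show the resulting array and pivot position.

Lomuto partition with pivot = 15:

Initial array: [10, 16, 16, 8, 15]

arr[0]=10 <= 15: swap with position 0, array becomes [10, 16, 16, 8, 15]
arr[1]=16 > 15: no swap
arr[2]=16 > 15: no swap
arr[3]=8 <= 15: swap with position 1, array becomes [10, 8, 16, 16, 15]

Place pivot at position 2: [10, 8, 15, 16, 16]
Pivot position: 2

After partitioning with pivot 15, the array becomes [10, 8, 15, 16, 16]. The pivot is placed at index 2. All elements to the left of the pivot are <= 15, and all elements to the right are > 15.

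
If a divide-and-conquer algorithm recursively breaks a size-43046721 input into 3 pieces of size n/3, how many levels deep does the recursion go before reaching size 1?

For divide and conquer with division factor 3:

Problem sizes at each level:
Level 0: 43046721
Level 1: 14348907
Level 2: 4782969
Level 3: 1594323
Level 4: 531441
Level 5: 177147
Level 6: 59049
Level 7: 19683
Level 8: 6561
Level 9: 2187
Level 10: 729
Level 11: 243
Level 12: 81
Level 13: 27
Level 14: 9
Level 15: 3
Level 16: 1

The root is level 0 and the size-1 base case is level 16 (the tree spans levels 0 through 16, i.e. 17 levels counting the root), so the depth is the number of divisions: log_3(43046721) = 16

The recursion tree depth is log_3(43046721) = 16. At each level, the problem size is divided by 3, so it takes 16 divisions to reduce to a base case of size 1. The algorithm makes 3 recursive calls at each level.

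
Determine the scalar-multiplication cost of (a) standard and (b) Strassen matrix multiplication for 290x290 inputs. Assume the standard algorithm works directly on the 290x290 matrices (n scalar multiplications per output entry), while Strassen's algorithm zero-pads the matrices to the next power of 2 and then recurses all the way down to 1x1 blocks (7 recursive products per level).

Matrix multiplication for 290x290 matrices:

Strassen's algorithm requires power-of-2 dimensions. Pad 290x290 to 512x512 (next power of 2).

Standard algorithm: 290^3 = 24389000 multiplications
Strassen's algorithm: 7^(log2(512)) = 7^9 = 40353607 multiplications
Difference: 24389000 - 40353607 = -15964607 (Strassen uses MORE here due to padding overhead — for small or just-over-power-of-2 n, padding can outweigh the per-level savings)

Standard: 24389000 multiplications (290^3). Strassen: 40353607 multiplications (7^9, after padding to 512x512). Strassen reduces 8 recursive multiplications to 7 at each level.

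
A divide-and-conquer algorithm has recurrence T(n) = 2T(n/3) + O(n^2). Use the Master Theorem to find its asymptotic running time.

Master Theorem for T(n) = 2T(n/3) + O(n^2):

a = 2, b = 3, c = 2
log_b(a) = log_3(2) = 0.6309

Case 3: c = 2 > log_3(2) = 0.6309
T(n) = O(n^2) = O(n^2)

For T(n) = 2T(n/3) + O(n^2): log_3(2) = 0.6309. This is Case 3 of the Master Theorem (c > log_b(a), work dominated by root), giving O(n^2).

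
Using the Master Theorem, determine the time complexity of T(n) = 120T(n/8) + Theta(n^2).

Master Theorem for T(n) = 120T(n/8) + O(n^2):

a = 120, b = 8, c = 2
log_b(a) = log_8(120) = 2.3023

Case 1: c = 2 < log_8(120) = 2.3023
T(n) = O(n^(log_8 120))

For T(n) = 120T(n/8) + O(n^2): log_8(120) = 2.3023. This is Case 1 of the Master Theorem (c < log_b(a), work dominated by leaves), giving O(n^(log_8 120)).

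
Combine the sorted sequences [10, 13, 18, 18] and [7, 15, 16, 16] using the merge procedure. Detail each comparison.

Merging process:

Compare 10 vs 7: take 7 from right. Merged: [7]
Compare 10 vs 15: take 10 from left. Merged: [7, 10]
Compare 13 vs 15: take 13 from left. Merged: [7, 10, 13]
Compare 18 vs 15: take 15 from right. Merged: [7, 10, 13, 15]
Compare 18 vs 16: take 16 from right. Merged: [7, 10, 13, 15, 16]
Compare 18 vs 16: take 16 from right. Merged: [7, 10, 13, 15, 16, 16]
Append remaining from left: [18, 18]. Merged: [7, 10, 13, 15, 16, 16, 18, 18]

Final merged array: [7, 10, 13, 15, 16, 16, 18, 18]
Total comparisons: 6

The merged array is [7, 10, 13, 15, 16, 16, 18, 18], requiring 6 comparisons. The merge step runs in O(n) time where n is the total number of elements.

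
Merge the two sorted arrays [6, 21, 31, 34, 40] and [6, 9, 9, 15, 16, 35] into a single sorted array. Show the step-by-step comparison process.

Merging process:

Compare 6 vs 6: take 6 from left. Merged: [6]
Compare 21 vs 6: take 6 from right. Merged: [6, 6]
Compare 21 vs 9: take 9 from right. Merged: [6, 6, 9]
Compare 21 vs 9: take 9 from right. Merged: [6, 6, 9, 9]
Compare 21 vs 15: take 15 from right. Merged: [6, 6, 9, 9, 15]
Compare 21 vs 16: take 16 from right. Merged: [6, 6, 9, 9, 15, 16]
Compare 21 vs 35: take 21 from left. Merged: [6, 6, 9, 9, 15, 16, 21]
Compare 31 vs 35: take 31 from left. Merged: [6, 6, 9, 9, 15, 16, 21, 31]
Compare 34 vs 35: take 34 from left. Merged: [6, 6, 9, 9, 15, 16, 21, 31, 34]
Compare 40 vs 35: take 35 from right. Merged: [6, 6, 9, 9, 15, 16, 21, 31, 34, 35]
Append remaining from left: [40]. Merged: [6, 6, 9, 9, 15, 16, 21, 31, 34, 35, 40]

Final merged array: [6, 6, 9, 9, 15, 16, 21, 31, 34, 35, 40]
Total comparisons: 10

The merged array is [6, 6, 9, 9, 15, 16, 21, 31, 34, 35, 40], requiring 10 comparisons. The merge step runs in O(n) time where n is the total number of elements.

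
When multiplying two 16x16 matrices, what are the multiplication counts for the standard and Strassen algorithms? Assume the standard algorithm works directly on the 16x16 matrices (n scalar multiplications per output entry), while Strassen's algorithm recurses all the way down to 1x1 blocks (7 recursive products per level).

Matrix multiplication for 16x16 matrices:

Standard algorithm: 16^3 = 4096 multiplications
Strassen's algorithm: 7^(log2(16)) = 7^4 = 2401 multiplications
Savings: 4096 - 2401 = 1695 multiplications

Standard: 4096 multiplications (16^3). Strassen: 2401 multiplications (7^4). Strassen reduces 8 recursive multiplications to 7 at each level.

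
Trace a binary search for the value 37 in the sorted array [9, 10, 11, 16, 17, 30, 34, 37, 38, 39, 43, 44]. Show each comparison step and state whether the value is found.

Binary search for 37 in [9, 10, 11, 16, 17, 30, 34, 37, 38, 39, 43, 44]:

lo=0, hi=11, mid=5, arr[mid]=30 -> 30 < 37, search right half
lo=6, hi=11, mid=8, arr[mid]=38 -> 38 > 37, search left half
lo=6, hi=7, mid=6, arr[mid]=34 -> 34 < 37, search right half
lo=7, hi=7, mid=7, arr[mid]=37 -> Found target at index 7!

Binary search finds 37 at index 7 after 4 comparisons. The search repeatedly halves the search space by comparing with the middle element.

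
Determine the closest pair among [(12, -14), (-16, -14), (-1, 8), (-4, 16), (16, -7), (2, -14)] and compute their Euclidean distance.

Computing all pairwise distances among 6 points:

d((12, -14), (-16, -14)) = 28.0
d((12, -14), (-1, 8)) = 25.5539
d((12, -14), (-4, 16)) = 34.0
d((12, -14), (16, -7)) = 8.0623 <-- minimum
d((12, -14), (2, -14)) = 10.0
d((-16, -14), (-1, 8)) = 26.6271
d((-16, -14), (-4, 16)) = 32.311
d((-16, -14), (16, -7)) = 32.7567
d((-16, -14), (2, -14)) = 18.0
d((-1, 8), (-4, 16)) = 8.544
d((-1, 8), (16, -7)) = 22.6716
d((-1, 8), (2, -14)) = 22.2036
d((-4, 16), (16, -7)) = 30.4795
d((-4, 16), (2, -14)) = 30.5941
d((16, -7), (2, -14)) = 15.6525

Closest pair: (12, -14) and (16, -7) with distance 8.0623

The closest pair is (12, -14) and (16, -7) with Euclidean distance 8.0623. For 6 points, brute-force pairwise comparison is shown above. For large n, the divide-and-conquer algorithm (sort by x, recurse on halves, check the dividing strip) achieves O(n log n).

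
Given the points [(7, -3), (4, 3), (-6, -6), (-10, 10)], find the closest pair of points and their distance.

Computing all pairwise distances among 4 points:

d((7, -3), (4, 3)) = 6.7082 <-- minimum
d((7, -3), (-6, -6)) = 13.3417
d((7, -3), (-10, 10)) = 21.4009
d((4, 3), (-6, -6)) = 13.4536
d((4, 3), (-10, 10)) = 15.6525
d((-6, -6), (-10, 10)) = 16.4924

Closest pair: (7, -3) and (4, 3) with distance 6.7082

The closest pair is (7, -3) and (4, 3) with Euclidean distance 6.7082. For 4 points, brute-force pairwise comparison is shown above. For large n, the divide-and-conquer algorithm (sort by x, recurse on halves, check the dividing strip) achieves O(n log n).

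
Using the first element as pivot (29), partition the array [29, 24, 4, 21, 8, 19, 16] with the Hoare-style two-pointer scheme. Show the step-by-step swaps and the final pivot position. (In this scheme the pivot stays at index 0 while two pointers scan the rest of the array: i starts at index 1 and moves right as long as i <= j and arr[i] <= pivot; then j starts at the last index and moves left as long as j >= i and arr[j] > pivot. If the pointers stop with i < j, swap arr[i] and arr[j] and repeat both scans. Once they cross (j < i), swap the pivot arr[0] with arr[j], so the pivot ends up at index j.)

Hoare-style two-pointer partition with pivot = 29:

Initial array: [29, 24, 4, 21, 8, 19, 16]

Pointers start at i = 1, j = 6.
i ends at 7, j ends at 6: the pointers have crossed (j < i), so scanning stops.

Swap pivot arr[0] with arr[6] to place pivot at position 6: [16, 24, 4, 21, 8, 19, 29]
Pivot position: 6

After partitioning with pivot 29, the array becomes [16, 24, 4, 21, 8, 19, 29]. The pivot is placed at index 6. All elements to the left of the pivot are <= 29, and all elements to the right are > 29.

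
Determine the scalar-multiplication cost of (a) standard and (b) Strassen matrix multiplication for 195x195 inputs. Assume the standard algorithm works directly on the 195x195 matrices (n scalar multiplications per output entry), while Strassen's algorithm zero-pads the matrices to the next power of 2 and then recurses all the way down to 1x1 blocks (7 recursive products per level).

Matrix multiplication for 195x195 matrices:

Strassen's algorithm requires power-of-2 dimensions. Pad 195x195 to 256x256 (next power of 2).

Standard algorithm: 195^3 = 7414875 multiplications
Strassen's algorithm: 7^(log2(256)) = 7^8 = 5764801 multiplications
Savings: 7414875 - 5764801 = 1650074 multiplications

Standard: 7414875 multiplications (195^3). Strassen: 5764801 multiplications (7^8, after padding to 256x256). Strassen reduces 8 recursive multiplications to 7 at each level.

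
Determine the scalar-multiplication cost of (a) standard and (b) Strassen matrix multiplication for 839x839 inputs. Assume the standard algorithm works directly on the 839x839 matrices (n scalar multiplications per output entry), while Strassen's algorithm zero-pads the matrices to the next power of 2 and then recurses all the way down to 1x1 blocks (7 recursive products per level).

Matrix multiplication for 839x839 matrices:

Strassen's algorithm requires power-of-2 dimensions. Pad 839x839 to 1024x1024 (next power of 2).

Standard algorithm: 839^3 = 590589719 multiplications
Strassen's algorithm: 7^(log2(1024)) = 7^10 = 282475249 multiplications
Savings: 590589719 - 282475249 = 308114470 multiplications

Standard: 590589719 multiplications (839^3). Strassen: 282475249 multiplications (7^10, after padding to 1024x1024). Strassen reduces 8 recursive multiplications to 7 at each level.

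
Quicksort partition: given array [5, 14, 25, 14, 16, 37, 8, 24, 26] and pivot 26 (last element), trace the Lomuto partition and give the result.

Lomuto partition with pivot = 26:

Initial array: [5, 14, 25, 14, 16, 37, 8, 24, 26]

arr[0]=5 <= 26: swap with position 0, array becomes [5, 14, 25, 14, 16, 37, 8, 24, 26]
arr[1]=14 <= 26: swap with position 1, array becomes [5, 14, 25, 14, 16, 37, 8, 24, 26]
arr[2]=25 <= 26: swap with position 2, array becomes [5, 14, 25, 14, 16, 37, 8, 24, 26]
arr[3]=14 <= 26: swap with position 3, array becomes [5, 14, 25, 14, 16, 37, 8, 24, 26]
arr[4]=16 <= 26: swap with position 4, array becomes [5, 14, 25, 14, 16, 37, 8, 24, 26]
arr[5]=37 > 26: no swap
arr[6]=8 <= 26: swap with position 5, array becomes [5, 14, 25, 14, 16, 8, 37, 24, 26]
arr[7]=24 <= 26: swap with position 6, array becomes [5, 14, 25, 14, 16, 8, 24, 37, 26]

Place pivot at position 7: [5, 14, 25, 14, 16, 8, 24, 26, 37]
Pivot position: 7

After partitioning with pivot 26, the array becomes [5, 14, 25, 14, 16, 8, 24, 26, 37]. The pivot is placed at index 7. All elements to the left of the pivot are <= 26, and all elements to the right are > 26.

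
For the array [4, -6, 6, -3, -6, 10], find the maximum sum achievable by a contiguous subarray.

Using Kadane's algorithm on [4, -6, 6, -3, -6, 10]:

Scanning through the array:
Position 1 (value -6): max_ending_here = -2, max_so_far = 4
Position 2 (value 6): max_ending_here = 6, max_so_far = 6
Position 3 (value -3): max_ending_here = 3, max_so_far = 6
Position 4 (value -6): max_ending_here = -3, max_so_far = 6
Position 5 (value 10): max_ending_here = 10, max_so_far = 10

Maximum subarray: [10]
Maximum sum: 10

The maximum subarray is [10] with sum 10. This subarray runs from index 5 to index 5.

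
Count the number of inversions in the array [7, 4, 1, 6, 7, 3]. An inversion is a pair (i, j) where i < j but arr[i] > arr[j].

Finding inversions in [7, 4, 1, 6, 7, 3]:

(0, 1): arr[0]=7 > arr[1]=4
(0, 2): arr[0]=7 > arr[2]=1
(0, 3): arr[0]=7 > arr[3]=6
(0, 5): arr[0]=7 > arr[5]=3
(1, 2): arr[1]=4 > arr[2]=1
(1, 5): arr[1]=4 > arr[5]=3
(3, 5): arr[3]=6 > arr[5]=3
(4, 5): arr[4]=7 > arr[5]=3

Total inversions: 8

The array has 8 inversion(s): (0,1), (0,2), (0,3), (0,5), (1,2), (1,5), (3,5), (4,5). Each pair (i,j) satisfies i < j and arr[i] > arr[j].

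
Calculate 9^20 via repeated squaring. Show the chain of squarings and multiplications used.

Computing 9^20 by squaring (build up from 9^1; each line after the first costs one multiplication):

9^1 = 9
9^2 = (9^1)^2 = 9^2 = 81
9^4 = (9^2)^2 = 81^2 = 6561
9^5 = 9 * 9^4 = 9 * 6561 = 59049
9^10 = (9^5)^2 = 59049^2 = 3486784401
9^20 = (9^10)^2 = 3486784401^2 = 12157665459056928801

Result: 12157665459056928801
Multiplications needed: 5 (5 lines after 9^1)

9^20 = 12157665459056928801. Using exponentiation by squaring, this requires 5 multiplications. The key idea: if the exponent is even, square the half-power; if odd, multiply by the base once.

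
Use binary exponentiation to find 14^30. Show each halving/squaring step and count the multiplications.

Computing 14^30 by squaring (build up from 14^1; each line after the first costs one multiplication):

14^1 = 14
14^2 = (14^1)^2 = 14^2 = 196
14^3 = 14 * 14^2 = 14 * 196 = 2744
14^6 = (14^3)^2 = 2744^2 = 7529536
14^7 = 14 * 14^6 = 14 * 7529536 = 105413504
14^14 = (14^7)^2 = 105413504^2 = 11112006825558016
14^15 = 14 * 14^14 = 14 * 11112006825558016 = 155568095557812224
14^30 = (14^15)^2 = 155568095557812224^2 = 24201432355484595421941037243826176

Result: 24201432355484595421941037243826176
Multiplications needed: 7 (7 lines after 14^1)

14^30 = 24201432355484595421941037243826176. Using exponentiation by squaring, this requires 7 multiplications. The key idea: if the exponent is even, square the half-power; if odd, multiply by the base once.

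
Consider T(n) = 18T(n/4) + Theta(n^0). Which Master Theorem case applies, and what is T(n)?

Master Theorem for T(n) = 18T(n/4) + O(n^0):

a = 18, b = 4, c = 0
log_b(a) = log_4(18) = 2.0850

Case 1: c = 0 < log_4(18) = 2.0850
T(n) = O(n^(log_4 18))

For T(n) = 18T(n/4) + O(n^0): log_4(18) = 2.0850. This is Case 1 of the Master Theorem (c < log_b(a), work dominated by leaves), giving O(n^(log_4 18)).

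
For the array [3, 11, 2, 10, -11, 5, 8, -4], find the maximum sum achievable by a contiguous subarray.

Using Kadane's algorithm on [3, 11, 2, 10, -11, 5, 8, -4]:

Scanning through the array:
Position 1 (value 11): max_ending_here = 14, max_so_far = 14
Position 2 (value 2): max_ending_here = 16, max_so_far = 16
Position 3 (value 10): max_ending_here = 26, max_so_far = 26
Position 4 (value -11): max_ending_here = 15, max_so_far = 26
Position 5 (value 5): max_ending_here = 20, max_so_far = 26
Position 6 (value 8): max_ending_here = 28, max_so_far = 28
Position 7 (value -4): max_ending_here = 24, max_so_far = 28

Maximum subarray: [3, 11, 2, 10, -11, 5, 8]
Maximum sum: 28

The maximum subarray is [3, 11, 2, 10, -11, 5, 8] with sum 28. This subarray runs from index 0 to index 6.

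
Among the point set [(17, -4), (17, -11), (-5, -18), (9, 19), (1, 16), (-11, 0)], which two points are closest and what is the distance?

Computing all pairwise distances among 6 points:

d((17, -4), (17, -11)) = 7.0 <-- minimum
d((17, -4), (-5, -18)) = 26.0768
d((17, -4), (9, 19)) = 24.3516
d((17, -4), (1, 16)) = 25.6125
d((17, -4), (-11, 0)) = 28.2843
d((17, -11), (-5, -18)) = 23.0868
d((17, -11), (9, 19)) = 31.0483
d((17, -11), (1, 16)) = 31.3847
d((17, -11), (-11, 0)) = 30.0832
d((-5, -18), (9, 19)) = 39.5601
d((-5, -18), (1, 16)) = 34.5254
d((-5, -18), (-11, 0)) = 18.9737
d((9, 19), (1, 16)) = 8.544
d((9, 19), (-11, 0)) = 27.5862
d((1, 16), (-11, 0)) = 20.0

Closest pair: (17, -4) and (17, -11) with distance 7.0

The closest pair is (17, -4) and (17, -11) with Euclidean distance 7.0. For 6 points, brute-force pairwise comparison is shown above. For large n, the divide-and-conquer algorithm (sort by x, recurse on halves, check the dividing strip) achieves O(n log n).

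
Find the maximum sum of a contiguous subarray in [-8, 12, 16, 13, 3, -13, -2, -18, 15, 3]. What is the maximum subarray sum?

Using Kadane's algorithm on [-8, 12, 16, 13, 3, -13, -2, -18, 15, 3]:

Scanning through the array:
Position 1 (value 12): max_ending_here = 12, max_so_far = 12
Position 2 (value 16): max_ending_here = 28, max_so_far = 28
Position 3 (value 13): max_ending_here = 41, max_so_far = 41
Position 4 (value 3): max_ending_here = 44, max_so_far = 44
Position 5 (value -13): max_ending_here = 31, max_so_far = 44
Position 6 (value -2): max_ending_here = 29, max_so_far = 44
Position 7 (value -18): max_ending_here = 11, max_so_far = 44
Position 8 (value 15): max_ending_here = 26, max_so_far = 44
Position 9 (value 3): max_ending_here = 29, max_so_far = 44

Maximum subarray: [12, 16, 13, 3]
Maximum sum: 44

The maximum subarray is [12, 16, 13, 3] with sum 44. This subarray runs from index 1 to index 4.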